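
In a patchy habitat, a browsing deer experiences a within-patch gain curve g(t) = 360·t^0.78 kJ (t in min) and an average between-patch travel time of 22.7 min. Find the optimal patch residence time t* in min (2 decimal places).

By the marginal value theorem, leave when the instantaneous gain rate g'(t) equals the habitat-wide average g(t)/(T + t).
g'(t) = 0.78·360·t^-0.22. Setting 0.78·360·t^-0.22 = 360·t^0.78/(22.7+t) gives 0.78(22.7+t) = t, so 0.22·t = 0.78×22.7.
t* = 0.78×22.7/0.22 = 80.48 min.

80.48 min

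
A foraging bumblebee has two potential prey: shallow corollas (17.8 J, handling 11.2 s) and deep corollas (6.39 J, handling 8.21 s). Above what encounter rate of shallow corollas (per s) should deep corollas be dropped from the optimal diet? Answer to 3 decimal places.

The zero-one rule: include deep corollas iff E₂/h₂ > λE₁/(1+λh₁). Equality gives the switch point.
λE₁h₂ = E₂ + λE₂h₁ ⇒ λ = E₂/(E₁h₂ − E₂h₁) = 6.39/(146.1 − 71.57) = 0.08569 per s.

0.086 per s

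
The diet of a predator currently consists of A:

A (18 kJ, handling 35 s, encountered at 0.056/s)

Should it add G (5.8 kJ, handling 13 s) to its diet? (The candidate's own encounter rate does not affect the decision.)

Yes

Current rate: (0.056×18)/(1 + 0.056×35) = 0.3405 kJ/s.
G: E/h = 5.8/13 = 0.4462 kJ/s.
Since 0.4462 > R, including G increases the long-run rate.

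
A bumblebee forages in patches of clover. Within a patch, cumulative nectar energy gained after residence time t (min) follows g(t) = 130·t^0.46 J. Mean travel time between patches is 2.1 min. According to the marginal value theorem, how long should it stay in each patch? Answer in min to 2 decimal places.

Optimal t* satisfies g'(t*) = g(t*)/(T + t*).
g'(t) = 0.46·130·t^-0.54. Setting 0.46·130·t^-0.54 = 130·t^0.46/(2.1+t) gives 0.46(2.1+t) = t, so 0.54·t = 0.46×2.1.
t* = 0.46×2.1/0.54 = 1.789 min.

1.79 min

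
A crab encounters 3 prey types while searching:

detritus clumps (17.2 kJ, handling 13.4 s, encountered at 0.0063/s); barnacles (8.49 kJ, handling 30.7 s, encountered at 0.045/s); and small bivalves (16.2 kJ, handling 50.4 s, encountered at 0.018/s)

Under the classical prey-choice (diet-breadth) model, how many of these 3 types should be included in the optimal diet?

3

Rank by E/h (kJ/s): detritus clumps 1.28, small bivalves 0.321, barnacles 0.277. Include each in turn until the next type's E/h falls below the running intake rate.
Rate on top 1: 0.09992. small bivalves: 0.321 > 0.09992 → include.
Rate on top 2: 0.2008. barnacles: 0.277 > 0.2008 → include.
Optimal diet: detritus clumps, small bivalves, barnacles — 3 of 3 types.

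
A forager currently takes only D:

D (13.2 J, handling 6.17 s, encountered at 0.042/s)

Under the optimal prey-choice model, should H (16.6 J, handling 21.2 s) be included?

Yes

Current rate: (0.042×13.2)/(1 + 0.042×6.17) = 0.4403 J/s.
Profitability of H: 16.6/21.2 = 0.783 J/s.
0.783 > 0.4403, so adding H raises the average — include it.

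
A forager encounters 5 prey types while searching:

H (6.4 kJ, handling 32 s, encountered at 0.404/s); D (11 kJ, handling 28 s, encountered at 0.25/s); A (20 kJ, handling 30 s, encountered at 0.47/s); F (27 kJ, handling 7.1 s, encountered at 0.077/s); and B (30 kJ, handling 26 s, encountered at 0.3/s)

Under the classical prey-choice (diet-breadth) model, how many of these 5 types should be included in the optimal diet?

Profitabilities (E/h, kJ/s): F 3.8, B 1.15, A 0.667, D 0.393, H 0.2. Add prey in this order while the next type's profitability exceeds the intake rate on those already taken.
Rate on top 1: 1.344. B: 1.15 < 1.344 → exclude; stop.
Optimal diet: F — 1 of 5 types.

1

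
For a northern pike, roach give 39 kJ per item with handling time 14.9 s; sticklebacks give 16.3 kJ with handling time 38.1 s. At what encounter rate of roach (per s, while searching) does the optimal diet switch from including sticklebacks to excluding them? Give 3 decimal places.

Drop sticklebacks once their profitability E₂/h₂ falls below the rate achievable on roach alone: E₂/h₂ = λE₁/(1 + λh₁).
Solve for λ: λE₁h₂ = E₂(1 + λh₁) → λ(E₁h₂ − E₂h₁) = E₂ → λ = E₂/(E₁h₂ − E₂h₁).
λ = 16.3/(39×38.1 − 16.3×14.9) = 16.3/1243 = 0.01311 per s.

0.013 per s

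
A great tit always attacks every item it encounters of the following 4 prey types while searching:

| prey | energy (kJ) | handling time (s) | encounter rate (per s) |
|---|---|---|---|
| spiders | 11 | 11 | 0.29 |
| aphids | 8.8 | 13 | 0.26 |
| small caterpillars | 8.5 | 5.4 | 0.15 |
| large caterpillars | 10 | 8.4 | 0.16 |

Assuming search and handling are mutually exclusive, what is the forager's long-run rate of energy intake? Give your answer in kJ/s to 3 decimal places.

0.859 kJ/s

R = (0.29×11 + 0.26×8.8 + 0.15×8.5 + 0.16×10) / (1 + 0.29×11 + 0.26×13 + 0.15×5.4 + 0.16×8.4) = 8.353/9.724 = 0.859 kJ/s.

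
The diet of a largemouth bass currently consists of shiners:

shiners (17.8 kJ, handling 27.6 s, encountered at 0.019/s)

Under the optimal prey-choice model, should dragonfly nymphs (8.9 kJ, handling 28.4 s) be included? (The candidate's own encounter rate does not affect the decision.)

Current rate: (0.019×17.8)/(1 + 0.019×27.6) = 0.2219 kJ/s.
Profitability of dragonfly nymphs: 8.9/28.4 = 0.3134 kJ/s.
0.3134 > 0.2219, so adding dragonfly nymphs raises the average — include it.

Yes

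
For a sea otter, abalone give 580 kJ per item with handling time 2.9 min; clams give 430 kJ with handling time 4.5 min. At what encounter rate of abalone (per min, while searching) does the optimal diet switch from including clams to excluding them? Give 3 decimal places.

At the threshold, the rate on abalone alone equals the profitability of clams: λ·580/(1 + λ·2.9) = 430/4.5 = 95.56.
Rearranging, λ(580 − 95.56×2.9) = 95.56, so λ = 95.56/302.9 = 0.3155 per min.

0.315 per min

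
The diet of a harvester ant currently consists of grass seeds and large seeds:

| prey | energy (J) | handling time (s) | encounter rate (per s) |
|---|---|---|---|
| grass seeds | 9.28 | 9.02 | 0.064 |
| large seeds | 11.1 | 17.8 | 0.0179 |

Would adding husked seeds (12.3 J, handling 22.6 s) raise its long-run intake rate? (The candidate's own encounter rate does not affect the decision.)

Current rate: (0.064×9.28 + 0.0179×11.1)/(1 + 0.064×9.02 + 0.0179×17.8) = 0.4181 J/s.
husked seeds: E/h = 12.3/22.6 = 0.5442 J/s.
0.5442 > 0.4181, so adding husked seeds raises the average — include it.

Yes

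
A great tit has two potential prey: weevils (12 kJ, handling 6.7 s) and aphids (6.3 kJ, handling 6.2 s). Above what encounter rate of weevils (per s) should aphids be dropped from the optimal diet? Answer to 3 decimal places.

0.196 per s

Drop aphids once their profitability E₂/h₂ falls below the rate achievable on weevils alone: E₂/h₂ = λE₁/(1 + λh₁).
Solve for λ: λE₁h₂ = E₂(1 + λh₁) → λ(E₁h₂ − E₂h₁) = E₂ → λ = E₂/(E₁h₂ − E₂h₁).
λ = 6.3/(12×6.2 − 6.3×6.7) = 6.3/32.19 = 0.1957 per s.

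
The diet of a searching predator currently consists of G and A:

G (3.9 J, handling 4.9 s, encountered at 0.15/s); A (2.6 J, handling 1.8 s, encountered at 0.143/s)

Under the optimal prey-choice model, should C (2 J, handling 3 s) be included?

Current rate: (0.15×3.9 + 0.143×2.6)/(1 + 0.15×4.9 + 0.143×1.8) = 0.4802 J/s.
C: E/h = 2/3 = 0.6667 J/s.
0.6667 > 0.4802, so adding C raises the average — include it.

Yes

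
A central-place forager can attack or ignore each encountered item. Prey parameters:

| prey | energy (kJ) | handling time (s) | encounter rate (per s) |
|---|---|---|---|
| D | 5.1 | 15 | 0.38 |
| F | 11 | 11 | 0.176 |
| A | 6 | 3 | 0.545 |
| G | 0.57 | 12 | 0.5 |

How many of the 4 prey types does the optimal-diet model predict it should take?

1

Profitabilities (E/h, kJ/s): A 2, F 1, D 0.34, G 0.0475. Add prey in this order while the next type's profitability exceeds the intake rate on those already taken.
Rate on top 1: 1.241. F: 1 < 1.241 → exclude; stop.
Optimal diet: A — 1 of 4 types.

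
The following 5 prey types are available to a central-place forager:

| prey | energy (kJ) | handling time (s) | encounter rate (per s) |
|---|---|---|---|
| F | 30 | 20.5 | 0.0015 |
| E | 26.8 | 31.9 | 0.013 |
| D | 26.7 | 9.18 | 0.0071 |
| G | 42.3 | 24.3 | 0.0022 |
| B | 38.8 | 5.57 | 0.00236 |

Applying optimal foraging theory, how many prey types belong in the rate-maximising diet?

Rank by E/h (kJ/s): B 6.97, D 2.91, G 1.74, F 1.46, E 0.84. Include each in turn until the next type's E/h falls below the running intake rate.
Rate on top 1: 0.09038. D: 2.91 > 0.09038 → include.
Rate on top 2: 0.2607. G: 1.74 > 0.2607 → include.
Rate on top 3: 0.3306. F: 1.46 > 0.3306 → include.
Rate on top 4: 0.3606. E: 0.84 > 0.3606 → include.
Optimal diet: B, D, G, F, E — 5 of 5 types.

5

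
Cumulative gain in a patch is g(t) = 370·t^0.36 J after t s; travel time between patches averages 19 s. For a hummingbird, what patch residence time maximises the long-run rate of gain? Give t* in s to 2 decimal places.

Optimal t* satisfies g'(t*) = g(t*)/(T + t*).
g'(t) = 0.36·370·t^-0.64. Setting 0.36·370·t^-0.64 = 370·t^0.36/(19+t) gives 0.36(19+t) = t, so 0.64·t = 0.36×19.
t* = 0.36×19/0.64 = 10.69 s.

10.69 s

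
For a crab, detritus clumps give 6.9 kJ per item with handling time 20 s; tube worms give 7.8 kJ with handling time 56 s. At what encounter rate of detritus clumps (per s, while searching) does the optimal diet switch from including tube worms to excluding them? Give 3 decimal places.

Drop tube worms once their profitability E₂/h₂ falls below the rate achievable on detritus clumps alone: E₂/h₂ = λE₁/(1 + λh₁).
Solve for λ: λE₁h₂ = E₂(1 + λh₁) → λ(E₁h₂ − E₂h₁) = E₂ → λ = E₂/(E₁h₂ − E₂h₁).
λ = 7.8/(6.9×56 − 7.8×20) = 7.8/230.4 = 0.03385 per s.

0.034 per s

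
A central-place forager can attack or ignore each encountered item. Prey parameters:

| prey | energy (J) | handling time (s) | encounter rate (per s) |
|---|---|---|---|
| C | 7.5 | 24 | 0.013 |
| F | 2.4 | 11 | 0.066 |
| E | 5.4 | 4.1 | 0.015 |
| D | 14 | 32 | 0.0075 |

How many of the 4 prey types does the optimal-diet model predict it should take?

4

Profitabilities (E/h, J/s): E 1.32, D 0.438, C 0.312, F 0.218. Add prey in this order while the next type's profitability exceeds the intake rate on those already taken.
Rate on top 1: 0.07631. D: 0.438 > 0.07631 → include.
Rate on top 2: 0.1429. C: 0.312 > 0.1429 → include.
Rate on top 3: 0.1757. F: 0.218 > 0.1757 → include.
Optimal diet: E, D, C, F — 4 of 4 types.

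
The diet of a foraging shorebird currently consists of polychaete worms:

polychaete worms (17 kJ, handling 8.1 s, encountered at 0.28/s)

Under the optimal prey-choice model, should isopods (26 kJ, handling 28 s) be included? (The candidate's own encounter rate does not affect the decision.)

No

Intake rate on the current diet: R = (0.28×17) / (1 + 0.28×8.1) = 4.76/3.268 = 1.457 kJ/s.
isopods: E/h = 26/28 = 0.9286 kJ/s.
Since 0.9286 < R, time spent handling isopods is better spent searching.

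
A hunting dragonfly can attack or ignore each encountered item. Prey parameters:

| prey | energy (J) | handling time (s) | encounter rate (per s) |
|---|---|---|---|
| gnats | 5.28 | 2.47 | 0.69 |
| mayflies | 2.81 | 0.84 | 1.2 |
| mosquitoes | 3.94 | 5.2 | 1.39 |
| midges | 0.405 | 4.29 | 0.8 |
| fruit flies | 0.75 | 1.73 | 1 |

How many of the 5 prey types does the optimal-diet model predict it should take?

2

Rank by E/h (J/s): mayflies 3.35, gnats 2.14, mosquitoes 0.758, fruit flies 0.434, midges 0.0944. Include each in turn until the next type's E/h falls below the running intake rate.
Rate on top 1: 1.679. gnats: 2.14 > 1.679 → include.
Rate on top 2: 1.89. mosquitoes: 0.758 < 1.89 → exclude; stop.
Optimal diet: mayflies, gnats — 2 of 5 types.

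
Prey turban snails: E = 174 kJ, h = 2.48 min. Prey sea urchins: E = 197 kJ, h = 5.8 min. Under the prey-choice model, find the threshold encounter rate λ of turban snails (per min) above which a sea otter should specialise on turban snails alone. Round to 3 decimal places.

Drop sea urchins once their profitability E₂/h₂ falls below the rate achievable on turban snails alone: E₂/h₂ = λE₁/(1 + λh₁).
Solve for λ: λE₁h₂ = E₂(1 + λh₁) → λ(E₁h₂ − E₂h₁) = E₂ → λ = E₂/(E₁h₂ − E₂h₁).
λ = 197/(174×5.8 − 197×2.48) = 197/520.6 = 0.3784 per min.

0.378 per min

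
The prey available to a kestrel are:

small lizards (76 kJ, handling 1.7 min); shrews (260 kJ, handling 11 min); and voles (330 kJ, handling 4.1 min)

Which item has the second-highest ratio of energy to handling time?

small lizards

In descending order of E/h:
voles: 330/4.1 = 80.5 kJ/min
small lizards: 76/1.7 = 44.7 kJ/min
shrews: 260/11 = 23.6 kJ/min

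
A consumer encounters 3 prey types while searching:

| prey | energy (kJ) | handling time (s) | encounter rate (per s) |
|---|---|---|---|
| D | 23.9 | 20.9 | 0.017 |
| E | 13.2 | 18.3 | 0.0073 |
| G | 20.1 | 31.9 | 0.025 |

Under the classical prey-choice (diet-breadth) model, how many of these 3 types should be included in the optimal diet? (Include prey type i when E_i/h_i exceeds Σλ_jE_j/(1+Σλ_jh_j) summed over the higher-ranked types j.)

3

Rank by E/h (kJ/s): D 1.14, E 0.721, G 0.63. Include each in turn until the next type's E/h falls below the running intake rate.
Rate on top 1: 0.2998. E: 0.721 > 0.2998 → include.
Rate on top 2: 0.3376. G: 0.63 > 0.3376 → include.
Optimal diet: D, E, G — 3 of 3 types.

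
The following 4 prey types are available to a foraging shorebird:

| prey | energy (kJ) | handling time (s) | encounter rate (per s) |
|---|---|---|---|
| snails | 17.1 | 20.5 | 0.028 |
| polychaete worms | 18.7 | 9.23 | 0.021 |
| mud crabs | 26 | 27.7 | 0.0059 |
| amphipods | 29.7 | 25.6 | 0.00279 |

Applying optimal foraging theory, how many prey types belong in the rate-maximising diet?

Profitabilities (E/h, kJ/s): polychaete worms 2.03, amphipods 1.16, mud crabs 0.939, snails 0.834. Add prey in this order while the next type's profitability exceeds the intake rate on those already taken.
Rate on top 1: 0.3289. amphipods: 1.16 > 0.3289 → include.
Rate on top 2: 0.3759. mud crabs: 0.939 > 0.3759 → include.
Rate on top 3: 0.4402. snails: 0.834 > 0.4402 → include.
Optimal diet: polychaete worms, amphipods, mud crabs, snails — 4 of 4 types.

4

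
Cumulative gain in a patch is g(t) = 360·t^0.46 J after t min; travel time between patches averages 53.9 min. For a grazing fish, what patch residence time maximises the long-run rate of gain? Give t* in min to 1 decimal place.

45.9 min

Maximise g(t)/(T+t): set derivative to zero → g'(t)(T+t) = g(t).
g'(t) = 0.46·360·t^-0.54. Setting 0.46·360·t^-0.54 = 360·t^0.46/(53.9+t) gives 0.46(53.9+t) = t, so 0.54·t = 0.46×53.9.
t* = 0.46×53.9/0.54 = 45.91 min.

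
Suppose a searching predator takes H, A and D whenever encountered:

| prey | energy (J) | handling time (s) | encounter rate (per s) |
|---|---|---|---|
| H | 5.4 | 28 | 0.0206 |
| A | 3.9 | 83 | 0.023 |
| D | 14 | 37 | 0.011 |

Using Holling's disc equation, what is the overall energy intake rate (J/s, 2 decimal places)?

0.09 J/s

R = (0.0206×5.4 + 0.023×3.9 + 0.011×14) / (1 + 0.0206×28 + 0.023×83 + 0.011×37) = 0.3549/3.893 = 0.09118 J/s.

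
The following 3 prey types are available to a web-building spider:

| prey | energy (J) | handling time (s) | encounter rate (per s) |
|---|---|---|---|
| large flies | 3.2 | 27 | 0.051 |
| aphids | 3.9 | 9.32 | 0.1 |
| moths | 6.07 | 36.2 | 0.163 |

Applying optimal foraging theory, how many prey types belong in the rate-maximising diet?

E/h in descending order: aphids 0.418, moths 0.168, large flies 0.119 J/s. The optimal diet is the largest prefix of this list for which every included type satisfies E_i/h_i > R on the types above it.
Rate on top 1: 0.2019. moths: 0.168 < 0.2019 → exclude; stop.
Optimal diet: aphids — 1 of 3 types.

1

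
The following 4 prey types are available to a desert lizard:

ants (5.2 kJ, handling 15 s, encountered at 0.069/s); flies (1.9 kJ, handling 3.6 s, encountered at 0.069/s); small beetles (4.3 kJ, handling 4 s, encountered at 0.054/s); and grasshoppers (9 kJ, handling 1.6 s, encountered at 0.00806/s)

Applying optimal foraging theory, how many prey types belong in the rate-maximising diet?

4

E/h in descending order: grasshoppers 5.62, small beetles 1.07, flies 0.528, ants 0.347 kJ/s. The optimal diet is the largest prefix of this list for which every included type satisfies E_i/h_i > R on the types above it.
Rate on top 1: 0.07162. small beetles: 1.07 > 0.07162 → include.
Rate on top 2: 0.248. flies: 0.528 > 0.248 → include.
Rate on top 3: 0.295. ants: 0.347 > 0.295 → include.
Optimal diet: grasshoppers, small beetles, flies, ants — 4 of 4 types.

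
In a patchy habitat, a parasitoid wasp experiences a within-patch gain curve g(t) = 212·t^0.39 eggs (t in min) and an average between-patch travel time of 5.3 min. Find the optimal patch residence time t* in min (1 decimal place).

3.4 min

Optimal t* satisfies g'(t*) = g(t*)/(T + t*).
g'(t) = 0.39·212·t^-0.61. Setting 0.39·212·t^-0.61 = 212·t^0.39/(5.3+t) gives 0.39(5.3+t) = t, so 0.61·t = 0.39×5.3.
t* = 0.39×5.3/0.61 = 3.389 min.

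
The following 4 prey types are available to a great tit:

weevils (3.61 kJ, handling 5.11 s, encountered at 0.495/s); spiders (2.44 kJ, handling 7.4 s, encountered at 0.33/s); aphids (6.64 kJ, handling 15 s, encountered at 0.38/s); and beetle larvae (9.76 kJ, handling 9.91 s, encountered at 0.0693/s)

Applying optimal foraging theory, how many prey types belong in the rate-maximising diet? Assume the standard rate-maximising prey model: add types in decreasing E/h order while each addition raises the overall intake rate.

Rank by E/h (kJ/s): beetle larvae 0.985, weevils 0.706, aphids 0.443, spiders 0.33. Include each in turn until the next type's E/h falls below the running intake rate.
Rate on top 1: 0.401. weevils: 0.706 > 0.401 → include.
Rate on top 2: 0.5842. aphids: 0.443 < 0.5842 → exclude; stop.
Optimal diet: beetle larvae, weevils — 2 of 4 types.

2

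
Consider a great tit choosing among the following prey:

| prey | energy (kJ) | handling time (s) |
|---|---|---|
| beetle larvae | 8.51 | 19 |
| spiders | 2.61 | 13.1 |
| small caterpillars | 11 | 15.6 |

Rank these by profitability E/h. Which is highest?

In descending order of E/h:
small caterpillars: 11/15.6 = 0.705 kJ/s
beetle larvae: 8.51/19 = 0.448 kJ/s
spiders: 2.61/13.1 = 0.199 kJ/s

small caterpillars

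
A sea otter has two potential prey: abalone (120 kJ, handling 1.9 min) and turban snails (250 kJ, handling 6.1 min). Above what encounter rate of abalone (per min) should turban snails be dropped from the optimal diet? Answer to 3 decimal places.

At the threshold, the rate on abalone alone equals the profitability of turban snails: λ·120/(1 + λ·1.9) = 250/6.1 = 40.98.
Rearranging, λ(120 − 40.98×1.9) = 40.98, so λ = 40.98/42.13 = 0.9728 per min.

0.973 per min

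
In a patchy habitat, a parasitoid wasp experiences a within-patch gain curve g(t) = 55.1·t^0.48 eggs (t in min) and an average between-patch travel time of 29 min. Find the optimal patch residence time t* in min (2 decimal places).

By the marginal value theorem, leave when the instantaneous gain rate g'(t) equals the habitat-wide average g(t)/(T + t).
g'(t) = 0.48·55.1·t^-0.52. Setting 0.48·55.1·t^-0.52 = 55.1·t^0.48/(29+t) gives 0.48(29+t) = t, so 0.52·t = 0.48×29.
t* = 0.48×29/0.52 = 26.77 min.

26.77 min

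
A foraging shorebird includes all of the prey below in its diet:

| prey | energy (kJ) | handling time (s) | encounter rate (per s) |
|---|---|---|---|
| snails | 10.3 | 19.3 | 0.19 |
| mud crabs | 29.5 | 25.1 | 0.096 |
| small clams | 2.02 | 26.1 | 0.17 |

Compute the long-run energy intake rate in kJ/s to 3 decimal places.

R = (0.19×10.3 + 0.096×29.5 + 0.17×2.02) / (1 + 0.19×19.3 + 0.096×25.1 + 0.17×26.1) = 5.132/11.51 = 0.4458 kJ/s.

0.446 kJ/s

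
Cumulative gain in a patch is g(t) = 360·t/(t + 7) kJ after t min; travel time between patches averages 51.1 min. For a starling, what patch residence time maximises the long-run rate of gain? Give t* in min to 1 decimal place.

18.9 min

Optimal t* satisfies g'(t*) = g(t*)/(T + t*).
g'(t) = 360·7/(t + 7)². Setting 360·7/(t+7)² = 360t/[(t+7)(51.1+t)] gives 7(51.1+t) = t(t+7), so t² = 7×51.1 = 357.7.
t* = √357.7 = 18.91 min.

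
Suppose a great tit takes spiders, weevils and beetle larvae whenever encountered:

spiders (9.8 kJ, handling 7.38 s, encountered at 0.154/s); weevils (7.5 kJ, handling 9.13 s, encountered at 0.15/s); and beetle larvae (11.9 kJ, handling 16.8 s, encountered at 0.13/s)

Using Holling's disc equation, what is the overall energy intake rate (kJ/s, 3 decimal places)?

R = (0.154×9.8 + 0.15×7.5 + 0.13×11.9) / (1 + 0.154×7.38 + 0.15×9.13 + 0.13×16.8) = 4.181/5.69 = 0.7348 kJ/s.

0.735 kJ/s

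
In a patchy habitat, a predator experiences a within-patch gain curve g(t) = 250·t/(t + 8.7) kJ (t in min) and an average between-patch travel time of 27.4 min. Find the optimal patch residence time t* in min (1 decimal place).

15.4 min

Maximise g(t)/(T+t): set derivative to zero → g'(t)(T+t) = g(t).
g'(t) = 250·8.7/(t + 8.7)². Setting 250·8.7/(t+8.7)² = 250t/[(t+8.7)(27.4+t)] gives 8.7(27.4+t) = t(t+8.7), so t² = 8.7×27.4 = 238.4.
t* = √238.4 = 15.44 min.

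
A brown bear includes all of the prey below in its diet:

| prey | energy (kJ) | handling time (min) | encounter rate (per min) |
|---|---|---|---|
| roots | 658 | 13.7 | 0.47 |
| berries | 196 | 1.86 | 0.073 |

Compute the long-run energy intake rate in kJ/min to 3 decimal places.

Energy encountered per unit search time: 0.47×658 + 0.073×196 = 323.6 kJ/min.
Handling time per unit search time: 0.47×13.7 + 0.073×1.86 = 6.575.
Rate = 323.6/(1 + 6.575) = 42.72 kJ/min.

42.716 kJ/min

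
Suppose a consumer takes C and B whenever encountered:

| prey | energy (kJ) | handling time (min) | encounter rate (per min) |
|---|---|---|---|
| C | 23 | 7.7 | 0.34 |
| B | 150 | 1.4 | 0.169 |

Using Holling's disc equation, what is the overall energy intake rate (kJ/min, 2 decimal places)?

Energy encountered per unit search time: 0.34×23 + 0.169×150 = 33.17 kJ/min.
Handling time per unit search time: 0.34×7.7 + 0.169×1.4 = 2.855.
Rate = 33.17/(1 + 2.855) = 8.605 kJ/min.

8.61 kJ/min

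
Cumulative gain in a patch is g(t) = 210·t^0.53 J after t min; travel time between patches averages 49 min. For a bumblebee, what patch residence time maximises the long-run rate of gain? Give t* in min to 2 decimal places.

Optimal t* satisfies g'(t*) = g(t*)/(T + t*).
g'(t) = 0.53·210·t^-0.47. Setting 0.53·210·t^-0.47 = 210·t^0.53/(49+t) gives 0.53(49+t) = t, so 0.47·t = 0.53×49.
t* = 0.53×49/0.47 = 55.26 min.

55.26 min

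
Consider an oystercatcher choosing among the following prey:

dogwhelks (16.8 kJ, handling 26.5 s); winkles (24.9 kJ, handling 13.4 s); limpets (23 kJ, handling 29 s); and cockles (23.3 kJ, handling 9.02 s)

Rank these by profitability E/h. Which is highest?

In descending order of E/h:
cockles: 23.3/9.02 = 2.58 kJ/s
winkles: 24.9/13.4 = 1.86 kJ/s
limpets: 23/29 = 0.793 kJ/s
dogwhelks: 16.8/26.5 = 0.634 kJ/s

cockles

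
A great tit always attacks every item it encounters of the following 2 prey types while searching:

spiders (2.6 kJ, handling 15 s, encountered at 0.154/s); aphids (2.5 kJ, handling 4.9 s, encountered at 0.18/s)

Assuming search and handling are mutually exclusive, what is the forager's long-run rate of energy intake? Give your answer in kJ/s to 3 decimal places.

R = (0.154×2.6 + 0.18×2.5) / (1 + 0.154×15 + 0.18×4.9) = 0.8504/4.192 = 0.2029 kJ/s.

0.203 kJ/s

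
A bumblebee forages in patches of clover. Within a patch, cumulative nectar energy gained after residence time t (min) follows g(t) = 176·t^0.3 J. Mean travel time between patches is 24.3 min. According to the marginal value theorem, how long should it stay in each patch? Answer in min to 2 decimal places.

Optimal t* satisfies g'(t*) = g(t*)/(T + t*).
g'(t) = 0.3·176·t^-0.7. Setting 0.3·176·t^-0.7 = 176·t^0.3/(24.3+t) gives 0.3(24.3+t) = t, so 0.70·t = 0.3×24.3.
t* = 0.3×24.3/0.70 = 10.41 min.

10.41 min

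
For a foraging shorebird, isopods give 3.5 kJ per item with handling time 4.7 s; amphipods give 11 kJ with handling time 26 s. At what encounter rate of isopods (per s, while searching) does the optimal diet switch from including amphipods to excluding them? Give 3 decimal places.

Drop amphipods once their profitability E₂/h₂ falls below the rate achievable on isopods alone: E₂/h₂ = λE₁/(1 + λh₁).
Solve for λ: λE₁h₂ = E₂(1 + λh₁) → λ(E₁h₂ − E₂h₁) = E₂ → λ = E₂/(E₁h₂ − E₂h₁).
λ = 11/(3.5×26 − 11×4.7) = 11/39.3 = 0.2799 per s.

0.280 per s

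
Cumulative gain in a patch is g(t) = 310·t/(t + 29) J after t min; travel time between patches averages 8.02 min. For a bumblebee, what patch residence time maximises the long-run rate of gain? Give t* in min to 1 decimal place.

15.3 min

Maximise g(t)/(T+t): set derivative to zero → g'(t)(T+t) = g(t).
g'(t) = 310·29/(t + 29)². Setting 310·29/(t+29)² = 310t/[(t+29)(8.02+t)] gives 29(8.02+t) = t(t+29), so t² = 29×8.02 = 232.6.
t* = √232.6 = 15.25 min.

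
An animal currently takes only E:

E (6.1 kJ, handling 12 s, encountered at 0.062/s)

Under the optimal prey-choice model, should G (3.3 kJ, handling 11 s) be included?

Yes

On E alone, R = ΣλE/(1+Σλh) = 0.3782/1.744 = 0.2169 kJ/s.
Profitability of G: 3.3/11 = 0.3 kJ/s.
0.3 > 0.2169, so adding G raises the average — include it.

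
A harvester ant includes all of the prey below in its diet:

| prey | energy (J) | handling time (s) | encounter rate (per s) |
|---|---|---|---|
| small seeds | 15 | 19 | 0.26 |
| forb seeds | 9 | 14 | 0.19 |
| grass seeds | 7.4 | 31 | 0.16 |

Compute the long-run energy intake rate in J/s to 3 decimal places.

R = (0.26×15 + 0.19×9 + 0.16×7.4) / (1 + 0.26×19 + 0.19×14 + 0.16×31) = 6.794/13.56 = 0.501 J/s.

0.501 J/s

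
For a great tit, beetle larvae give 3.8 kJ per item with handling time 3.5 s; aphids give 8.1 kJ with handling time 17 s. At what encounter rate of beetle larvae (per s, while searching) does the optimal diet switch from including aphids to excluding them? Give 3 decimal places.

0.223 per s

The zero-one rule: include aphids iff E₂/h₂ > λE₁/(1+λh₁). Equality gives the switch point.
λE₁h₂ = E₂ + λE₂h₁ ⇒ λ = E₂/(E₁h₂ − E₂h₁) = 8.1/(64.6 − 28.35) = 0.2234 per s.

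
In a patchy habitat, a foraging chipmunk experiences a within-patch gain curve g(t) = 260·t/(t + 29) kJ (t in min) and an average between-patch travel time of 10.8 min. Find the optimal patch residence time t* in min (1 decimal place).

17.7 min

Maximise g(t)/(T+t): set derivative to zero → g'(t)(T+t) = g(t).
g'(t) = 260·29/(t + 29)². Setting 260·29/(t+29)² = 260t/[(t+29)(10.8+t)] gives 29(10.8+t) = t(t+29), so t² = 29×10.8 = 313.2.
t* = √313.2 = 17.7 min.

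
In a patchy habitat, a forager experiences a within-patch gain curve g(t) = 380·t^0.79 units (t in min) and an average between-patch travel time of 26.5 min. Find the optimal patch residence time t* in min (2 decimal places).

Optimal t* satisfies g'(t*) = g(t*)/(T + t*).
g'(t) = 0.79·380·t^-0.21. Setting 0.79·380·t^-0.21 = 380·t^0.79/(26.5+t) gives 0.79(26.5+t) = t, so 0.21·t = 0.79×26.5.
t* = 0.79×26.5/0.21 = 99.69 min.

99.69 min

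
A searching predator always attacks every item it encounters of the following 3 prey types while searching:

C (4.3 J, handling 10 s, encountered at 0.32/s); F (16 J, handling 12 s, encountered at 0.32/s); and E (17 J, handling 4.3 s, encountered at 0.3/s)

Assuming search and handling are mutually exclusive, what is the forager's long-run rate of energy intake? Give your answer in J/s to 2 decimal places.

1.24 J/s

R = (0.32×4.3 + 0.32×16 + 0.3×17) / (1 + 0.32×10 + 0.32×12 + 0.3×4.3) = 11.6/9.33 = 1.243 J/s.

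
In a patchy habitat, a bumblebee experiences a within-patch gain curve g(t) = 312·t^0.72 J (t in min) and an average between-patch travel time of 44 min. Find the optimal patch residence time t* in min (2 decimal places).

113.14 min

Maximise g(t)/(T+t): set derivative to zero → g'(t)(T+t) = g(t).
g'(t) = 0.72·312·t^-0.28. Setting 0.72·312·t^-0.28 = 312·t^0.72/(44+t) gives 0.72(44+t) = t, so 0.28·t = 0.72×44.
t* = 0.72×44/0.28 = 113.1 min.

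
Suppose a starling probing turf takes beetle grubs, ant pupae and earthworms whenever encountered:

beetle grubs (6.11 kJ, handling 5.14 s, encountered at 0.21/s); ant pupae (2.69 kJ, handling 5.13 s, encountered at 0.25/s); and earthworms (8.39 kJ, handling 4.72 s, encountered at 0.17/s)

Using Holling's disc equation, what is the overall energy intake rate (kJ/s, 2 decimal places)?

R = (0.21×6.11 + 0.25×2.69 + 0.17×8.39) / (1 + 0.21×5.14 + 0.25×5.13 + 0.17×4.72) = 3.382/4.164 = 0.8121 kJ/s.

0.81 kJ/s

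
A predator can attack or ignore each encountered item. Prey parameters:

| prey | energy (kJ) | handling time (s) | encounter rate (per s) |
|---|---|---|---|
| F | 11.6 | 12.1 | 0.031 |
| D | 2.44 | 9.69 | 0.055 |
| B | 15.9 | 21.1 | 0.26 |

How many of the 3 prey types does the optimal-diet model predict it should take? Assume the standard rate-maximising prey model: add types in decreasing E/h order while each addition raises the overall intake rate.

2

Rank by E/h (kJ/s): F 0.959, B 0.754, D 0.252. Include each in turn until the next type's E/h falls below the running intake rate.
Rate on top 1: 0.2615. B: 0.754 > 0.2615 → include.
Rate on top 2: 0.6549. D: 0.252 < 0.6549 → exclude; stop.
Optimal diet: F, B — 2 of 3 types.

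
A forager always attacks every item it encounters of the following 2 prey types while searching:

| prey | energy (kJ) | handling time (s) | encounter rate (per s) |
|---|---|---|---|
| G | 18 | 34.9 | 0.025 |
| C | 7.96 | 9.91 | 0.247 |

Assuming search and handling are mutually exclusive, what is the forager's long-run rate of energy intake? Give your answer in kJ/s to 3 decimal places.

0.559 kJ/s

R = Σλ_iE_i / (1 + Σλ_ih_i)
Numerator: 0.025×18 + 0.247×7.96 = 2.416
Denominator: 1 + 0.025×34.9 + 0.247×9.91 = 4.32
R = 2.416/4.32 = 0.5593 kJ/s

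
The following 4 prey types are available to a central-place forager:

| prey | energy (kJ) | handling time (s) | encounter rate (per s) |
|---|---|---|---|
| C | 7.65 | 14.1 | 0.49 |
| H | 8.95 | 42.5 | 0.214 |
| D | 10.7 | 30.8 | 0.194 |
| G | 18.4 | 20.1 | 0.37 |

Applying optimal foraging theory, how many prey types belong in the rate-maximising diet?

Rank by E/h (kJ/s): G 0.915, C 0.543, D 0.347, H 0.211. Include each in turn until the next type's E/h falls below the running intake rate.
Rate on top 1: 0.8069. C: 0.543 < 0.8069 → exclude; stop.
Optimal diet: G — 1 of 4 types.

1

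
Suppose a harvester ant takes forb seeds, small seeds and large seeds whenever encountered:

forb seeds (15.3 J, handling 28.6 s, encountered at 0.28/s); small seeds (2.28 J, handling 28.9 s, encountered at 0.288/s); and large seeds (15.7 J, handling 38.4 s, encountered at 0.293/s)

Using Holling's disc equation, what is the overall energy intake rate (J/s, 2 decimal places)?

0.33 J/s

Energy encountered per unit search time: 0.28×15.3 + 0.288×2.28 + 0.293×15.7 = 9.541 J/s.
Handling time per unit search time: 0.28×28.6 + 0.288×28.9 + 0.293×38.4 = 27.58.
Rate = 9.541/(1 + 27.58) = 0.3338 J/s.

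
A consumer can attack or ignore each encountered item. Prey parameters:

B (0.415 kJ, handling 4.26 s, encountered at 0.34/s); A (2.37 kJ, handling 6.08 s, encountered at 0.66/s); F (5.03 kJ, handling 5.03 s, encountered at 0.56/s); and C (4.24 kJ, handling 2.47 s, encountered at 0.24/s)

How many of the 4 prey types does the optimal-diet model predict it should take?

2

Profitabilities (E/h, kJ/s): C 1.72, F 1, A 0.39, B 0.0974. Add prey in this order while the next type's profitability exceeds the intake rate on those already taken.
Rate on top 1: 0.6389. F: 1 > 0.6389 → include.
Rate on top 2: 0.8696. A: 0.39 < 0.8696 → exclude; stop.
Optimal diet: C, F — 2 of 4 types.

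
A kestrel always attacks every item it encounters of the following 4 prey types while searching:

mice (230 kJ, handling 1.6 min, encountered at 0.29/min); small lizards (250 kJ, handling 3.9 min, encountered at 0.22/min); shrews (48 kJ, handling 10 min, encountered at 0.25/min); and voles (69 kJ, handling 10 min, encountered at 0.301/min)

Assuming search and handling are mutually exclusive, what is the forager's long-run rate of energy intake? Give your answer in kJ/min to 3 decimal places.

R = (0.29×230 + 0.22×250 + 0.25×48 + 0.301×69) / (1 + 0.29×1.6 + 0.22×3.9 + 0.25×10 + 0.301×10) = 154.5/7.832 = 19.72 kJ/min.

19.723 kJ/min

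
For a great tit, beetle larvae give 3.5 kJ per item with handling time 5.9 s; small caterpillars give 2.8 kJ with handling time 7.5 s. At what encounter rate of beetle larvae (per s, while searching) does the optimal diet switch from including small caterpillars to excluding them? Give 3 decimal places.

Drop small caterpillars once their profitability E₂/h₂ falls below the rate achievable on beetle larvae alone: E₂/h₂ = λE₁/(1 + λh₁).
Solve for λ: λE₁h₂ = E₂(1 + λh₁) → λ(E₁h₂ − E₂h₁) = E₂ → λ = E₂/(E₁h₂ − E₂h₁).
λ = 2.8/(3.5×7.5 − 2.8×5.9) = 2.8/9.73 = 0.2878 per s.

0.288 per s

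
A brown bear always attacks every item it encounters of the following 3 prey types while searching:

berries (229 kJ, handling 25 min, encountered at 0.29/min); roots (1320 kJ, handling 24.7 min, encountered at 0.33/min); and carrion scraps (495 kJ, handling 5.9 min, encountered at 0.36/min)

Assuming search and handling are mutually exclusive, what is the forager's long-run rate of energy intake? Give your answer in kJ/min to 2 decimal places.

36.72 kJ/min

R = Σλ_iE_i / (1 + Σλ_ih_i)
Numerator: 0.29×229 + 0.33×1320 + 0.36×495 = 680.2
Denominator: 1 + 0.29×25 + 0.33×24.7 + 0.36×5.9 = 18.52
R = 680.2/18.52 = 36.72 kJ/min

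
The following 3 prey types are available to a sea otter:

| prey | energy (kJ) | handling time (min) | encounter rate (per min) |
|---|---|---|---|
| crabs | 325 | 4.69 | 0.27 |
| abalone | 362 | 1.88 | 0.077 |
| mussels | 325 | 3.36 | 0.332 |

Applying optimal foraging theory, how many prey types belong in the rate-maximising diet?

Rank by E/h (kJ/min): abalone 193, mussels 96.7, crabs 69.3. Include each in turn until the next type's E/h falls below the running intake rate.
Rate on top 1: 24.35. mussels: 96.7 > 24.35 → include.
Rate on top 2: 60.07. crabs: 69.3 > 60.07 → include.
Optimal diet: abalone, mussels, crabs — 3 of 3 types.

3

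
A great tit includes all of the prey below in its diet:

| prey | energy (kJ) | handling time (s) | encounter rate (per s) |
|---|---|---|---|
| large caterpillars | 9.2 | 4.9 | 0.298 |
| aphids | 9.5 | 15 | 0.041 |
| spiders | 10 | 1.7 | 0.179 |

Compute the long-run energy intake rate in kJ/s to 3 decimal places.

1.456 kJ/s

R = Σλ_iE_i / (1 + Σλ_ih_i)
Numerator: 0.298×9.2 + 0.041×9.5 + 0.179×10 = 4.921
Denominator: 1 + 0.298×4.9 + 0.041×15 + 0.179×1.7 = 3.379
R = 4.921/3.379 = 1.456 kJ/s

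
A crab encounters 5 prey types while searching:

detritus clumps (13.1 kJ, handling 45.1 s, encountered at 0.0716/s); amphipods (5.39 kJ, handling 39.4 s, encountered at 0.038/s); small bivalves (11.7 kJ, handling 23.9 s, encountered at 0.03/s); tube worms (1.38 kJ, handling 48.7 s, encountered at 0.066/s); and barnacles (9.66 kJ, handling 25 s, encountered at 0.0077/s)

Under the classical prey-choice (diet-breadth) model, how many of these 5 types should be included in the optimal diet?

3

Rank by E/h (kJ/s): small bivalves 0.49, barnacles 0.386, detritus clumps 0.29, amphipods 0.137, tube worms 0.0283. Include each in turn until the next type's E/h falls below the running intake rate.
Rate on top 1: 0.2044. barnacles: 0.386 > 0.2044 → include.
Rate on top 2: 0.2228. detritus clumps: 0.29 > 0.2228 → include.
Rate on top 3: 0.2653. amphipods: 0.137 < 0.2653 → exclude; stop.
Optimal diet: small bivalves, barnacles, detritus clumps — 3 of 5 types.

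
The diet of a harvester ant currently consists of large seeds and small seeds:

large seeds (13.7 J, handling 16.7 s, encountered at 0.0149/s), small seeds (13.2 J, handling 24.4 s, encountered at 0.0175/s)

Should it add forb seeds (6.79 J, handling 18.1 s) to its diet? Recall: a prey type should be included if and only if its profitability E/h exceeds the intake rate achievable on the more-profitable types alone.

Yes

Intake rate on the current diet: R = (0.0149×13.7 + 0.0175×13.2) / (1 + 0.0149×16.7 + 0.0175×24.4) = 0.4351/1.676 = 0.2597 J/s.
forb seeds: E/h = 6.79/18.1 = 0.3751 J/s.
Since 0.3751 > R, including forb seeds increases the long-run rate.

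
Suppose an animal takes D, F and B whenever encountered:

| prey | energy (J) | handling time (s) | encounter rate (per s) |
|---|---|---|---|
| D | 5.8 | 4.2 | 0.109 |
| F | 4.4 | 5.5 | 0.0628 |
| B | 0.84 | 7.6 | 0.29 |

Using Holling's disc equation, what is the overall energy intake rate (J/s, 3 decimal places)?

0.288 J/s

Energy encountered per unit search time: 0.109×5.8 + 0.0628×4.4 + 0.29×0.84 = 1.152 J/s.
Handling time per unit search time: 0.109×4.2 + 0.0628×5.5 + 0.29×7.6 = 3.007.
Rate = 1.152/(1 + 3.007) = 0.2875 J/s.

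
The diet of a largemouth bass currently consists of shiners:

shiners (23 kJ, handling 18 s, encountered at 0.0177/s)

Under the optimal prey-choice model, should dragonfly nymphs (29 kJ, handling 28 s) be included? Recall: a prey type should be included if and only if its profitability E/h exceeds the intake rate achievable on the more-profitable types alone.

Yes

Current rate: (0.0177×23)/(1 + 0.0177×18) = 0.3087 kJ/s.
dragonfly nymphs: E/h = 29/28 = 1.036 kJ/s.
Since 1.036 > R, including dragonfly nymphs increases the long-run rate.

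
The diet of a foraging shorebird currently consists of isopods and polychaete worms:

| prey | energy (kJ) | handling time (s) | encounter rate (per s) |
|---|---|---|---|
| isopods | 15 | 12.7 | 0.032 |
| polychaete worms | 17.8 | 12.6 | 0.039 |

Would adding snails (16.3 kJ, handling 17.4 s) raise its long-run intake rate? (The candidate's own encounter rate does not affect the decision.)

Current rate: (0.032×15 + 0.039×17.8)/(1 + 0.032×12.7 + 0.039×12.6) = 0.6187 kJ/s.
Profitability of snails: 16.3/17.4 = 0.9368 kJ/s.
Since 0.9368 > R, including snails increases the long-run rate.

Yes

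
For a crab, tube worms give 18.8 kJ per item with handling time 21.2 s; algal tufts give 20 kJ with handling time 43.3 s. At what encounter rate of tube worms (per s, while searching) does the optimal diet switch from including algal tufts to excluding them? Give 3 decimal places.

Drop algal tufts once their profitability E₂/h₂ falls below the rate achievable on tube worms alone: E₂/h₂ = λE₁/(1 + λh₁).
Solve for λ: λE₁h₂ = E₂(1 + λh₁) → λ(E₁h₂ − E₂h₁) = E₂ → λ = E₂/(E₁h₂ − E₂h₁).
λ = 20/(18.8×43.3 − 20×21.2) = 20/390 = 0.05128 per s.

0.051 per s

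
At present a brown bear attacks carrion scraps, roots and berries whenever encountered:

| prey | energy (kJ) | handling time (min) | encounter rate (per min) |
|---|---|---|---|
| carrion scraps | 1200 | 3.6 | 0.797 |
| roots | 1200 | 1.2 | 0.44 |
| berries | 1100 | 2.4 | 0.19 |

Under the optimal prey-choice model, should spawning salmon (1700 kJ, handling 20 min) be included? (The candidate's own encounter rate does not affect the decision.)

Current rate: (0.797×1200 + 0.44×1200 + 0.19×1100)/(1 + 0.797×3.6 + 0.44×1.2 + 0.19×2.4) = 348.9 kJ/min.
Profitability of spawning salmon: 1700/20 = 85 kJ/min.
85 < 348.9, so adding spawning salmon would lower the average — exclude it.

No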